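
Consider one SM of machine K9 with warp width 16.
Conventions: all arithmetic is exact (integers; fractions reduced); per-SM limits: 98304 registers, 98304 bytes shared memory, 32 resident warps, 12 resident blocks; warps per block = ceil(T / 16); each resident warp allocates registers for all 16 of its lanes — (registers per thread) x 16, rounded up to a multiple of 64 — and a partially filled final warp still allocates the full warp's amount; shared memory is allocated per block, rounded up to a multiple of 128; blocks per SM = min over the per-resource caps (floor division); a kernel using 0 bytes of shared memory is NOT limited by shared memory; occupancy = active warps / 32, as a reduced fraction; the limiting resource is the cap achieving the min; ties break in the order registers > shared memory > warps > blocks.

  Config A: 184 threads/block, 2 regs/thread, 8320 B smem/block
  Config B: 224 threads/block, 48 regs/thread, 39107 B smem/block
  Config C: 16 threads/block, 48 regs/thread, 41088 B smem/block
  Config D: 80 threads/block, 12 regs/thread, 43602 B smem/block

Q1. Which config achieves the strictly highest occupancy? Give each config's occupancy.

occupancies: A 3/4, B 7/8, C 1/16, D 5/16

Answer: B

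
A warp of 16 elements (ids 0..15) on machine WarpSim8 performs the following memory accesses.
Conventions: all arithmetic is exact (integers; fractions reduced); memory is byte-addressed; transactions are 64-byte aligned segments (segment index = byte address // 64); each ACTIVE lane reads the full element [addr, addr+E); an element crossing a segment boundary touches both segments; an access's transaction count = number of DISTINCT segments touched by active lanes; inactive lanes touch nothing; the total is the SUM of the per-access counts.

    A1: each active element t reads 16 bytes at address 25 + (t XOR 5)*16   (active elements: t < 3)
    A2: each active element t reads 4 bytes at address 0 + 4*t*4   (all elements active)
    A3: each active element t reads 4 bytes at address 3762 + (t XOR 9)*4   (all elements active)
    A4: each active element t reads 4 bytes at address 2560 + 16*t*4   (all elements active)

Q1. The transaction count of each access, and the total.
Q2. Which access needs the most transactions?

A1: 2 transactions
A2: 4 transactions
A3: 2 transactions
A4: 16 transactions

Answer: 2,4,2,16; total 24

Answer: A4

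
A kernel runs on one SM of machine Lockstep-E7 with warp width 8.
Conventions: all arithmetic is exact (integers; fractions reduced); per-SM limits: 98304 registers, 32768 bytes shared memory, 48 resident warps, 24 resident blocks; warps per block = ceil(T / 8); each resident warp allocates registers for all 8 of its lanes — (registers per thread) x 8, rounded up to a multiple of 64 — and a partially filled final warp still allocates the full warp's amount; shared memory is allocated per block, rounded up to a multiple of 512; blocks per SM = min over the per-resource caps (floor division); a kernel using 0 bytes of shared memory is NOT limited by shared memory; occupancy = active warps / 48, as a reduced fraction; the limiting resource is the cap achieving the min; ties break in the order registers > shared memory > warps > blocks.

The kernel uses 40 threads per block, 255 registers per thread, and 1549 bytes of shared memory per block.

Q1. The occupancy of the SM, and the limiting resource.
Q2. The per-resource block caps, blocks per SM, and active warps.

Answer: occupancy 15/16, limited by registers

registers: 9 blocks
shared memory: 16 blocks
warps: 9 blocks
blocks: 24 blocks

Answer: 9 blocks, 45 active warps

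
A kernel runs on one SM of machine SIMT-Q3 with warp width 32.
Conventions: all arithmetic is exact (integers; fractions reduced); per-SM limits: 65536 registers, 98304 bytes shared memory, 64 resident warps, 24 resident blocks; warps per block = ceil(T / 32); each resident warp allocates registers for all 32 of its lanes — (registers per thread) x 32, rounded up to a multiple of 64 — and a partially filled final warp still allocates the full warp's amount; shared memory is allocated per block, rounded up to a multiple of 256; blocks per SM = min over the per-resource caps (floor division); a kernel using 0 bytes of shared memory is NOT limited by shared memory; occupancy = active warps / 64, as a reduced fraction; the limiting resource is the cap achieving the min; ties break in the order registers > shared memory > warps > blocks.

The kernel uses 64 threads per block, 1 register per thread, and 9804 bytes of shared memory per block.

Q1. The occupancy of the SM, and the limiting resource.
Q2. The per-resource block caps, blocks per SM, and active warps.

Answer: occupancy 9/32, limited by shared memory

registers: 512 blocks
shared memory: 9 blocks
warps: 32 blocks
blocks: 24 blocks

Answer: 9 blocks, 18 active warps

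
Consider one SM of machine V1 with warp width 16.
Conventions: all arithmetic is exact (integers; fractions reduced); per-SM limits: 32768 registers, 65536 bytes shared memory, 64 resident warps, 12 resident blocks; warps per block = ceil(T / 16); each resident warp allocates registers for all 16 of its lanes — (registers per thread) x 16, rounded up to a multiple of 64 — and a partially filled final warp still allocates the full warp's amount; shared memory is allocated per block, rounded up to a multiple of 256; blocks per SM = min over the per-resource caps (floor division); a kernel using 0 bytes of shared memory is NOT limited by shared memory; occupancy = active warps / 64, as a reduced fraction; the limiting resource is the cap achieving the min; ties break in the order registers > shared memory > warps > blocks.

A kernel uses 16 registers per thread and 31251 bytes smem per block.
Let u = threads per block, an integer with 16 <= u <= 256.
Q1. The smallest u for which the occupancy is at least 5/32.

Answer: u = 65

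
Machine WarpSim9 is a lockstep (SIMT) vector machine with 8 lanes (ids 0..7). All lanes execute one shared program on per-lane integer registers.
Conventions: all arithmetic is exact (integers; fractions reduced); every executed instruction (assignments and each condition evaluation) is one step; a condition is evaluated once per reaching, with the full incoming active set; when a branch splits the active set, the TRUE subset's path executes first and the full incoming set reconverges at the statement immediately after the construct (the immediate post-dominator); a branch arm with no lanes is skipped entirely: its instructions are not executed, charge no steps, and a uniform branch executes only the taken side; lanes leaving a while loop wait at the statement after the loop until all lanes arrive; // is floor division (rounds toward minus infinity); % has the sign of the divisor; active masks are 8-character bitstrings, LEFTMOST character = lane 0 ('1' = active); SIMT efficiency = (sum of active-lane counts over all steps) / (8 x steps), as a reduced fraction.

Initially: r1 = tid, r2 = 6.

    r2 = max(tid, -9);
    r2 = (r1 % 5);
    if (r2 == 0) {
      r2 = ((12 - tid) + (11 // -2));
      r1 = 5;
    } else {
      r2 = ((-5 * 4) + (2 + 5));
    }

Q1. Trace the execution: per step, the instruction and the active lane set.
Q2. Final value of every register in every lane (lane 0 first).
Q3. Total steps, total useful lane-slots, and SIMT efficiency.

step 0: r2 <- max(tid, -9)           11111111
step 1: r2 <- (r1 % 5)               11111111
step 2: eval (r2 == 0)               11111111
step 3: r2 <- ((12 - tid) + (11 // -2)) 10000100
step 4: r1 <- 5                      10000100
step 5: r2 <- ((-5 * 4) + (2 + 5))   01111011

Answer: 6 steps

r1: 5,1,2,3,4,5,6,7
r2: 6,-13,-13,-13,-13,1,-13,-13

steps = 6; useful = 34; efficiency = 34/48 = 17/24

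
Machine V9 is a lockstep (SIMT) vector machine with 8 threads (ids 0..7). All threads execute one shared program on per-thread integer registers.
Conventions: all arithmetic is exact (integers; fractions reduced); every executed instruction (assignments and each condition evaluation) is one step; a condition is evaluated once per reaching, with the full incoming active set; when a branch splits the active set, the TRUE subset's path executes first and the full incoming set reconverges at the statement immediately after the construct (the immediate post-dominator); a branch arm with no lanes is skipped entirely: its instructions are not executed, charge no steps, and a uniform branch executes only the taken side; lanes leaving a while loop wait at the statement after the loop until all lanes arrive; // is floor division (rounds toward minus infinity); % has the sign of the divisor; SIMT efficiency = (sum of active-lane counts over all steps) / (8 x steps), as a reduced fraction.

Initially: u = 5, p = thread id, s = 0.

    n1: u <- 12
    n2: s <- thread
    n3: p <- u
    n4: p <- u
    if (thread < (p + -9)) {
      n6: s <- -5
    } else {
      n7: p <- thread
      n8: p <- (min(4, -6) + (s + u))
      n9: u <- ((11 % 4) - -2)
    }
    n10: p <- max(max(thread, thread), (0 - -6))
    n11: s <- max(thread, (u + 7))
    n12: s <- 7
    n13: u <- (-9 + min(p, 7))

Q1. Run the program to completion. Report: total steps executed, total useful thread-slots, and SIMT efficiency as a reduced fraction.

Answer: 13 steps, 90 useful, 45/52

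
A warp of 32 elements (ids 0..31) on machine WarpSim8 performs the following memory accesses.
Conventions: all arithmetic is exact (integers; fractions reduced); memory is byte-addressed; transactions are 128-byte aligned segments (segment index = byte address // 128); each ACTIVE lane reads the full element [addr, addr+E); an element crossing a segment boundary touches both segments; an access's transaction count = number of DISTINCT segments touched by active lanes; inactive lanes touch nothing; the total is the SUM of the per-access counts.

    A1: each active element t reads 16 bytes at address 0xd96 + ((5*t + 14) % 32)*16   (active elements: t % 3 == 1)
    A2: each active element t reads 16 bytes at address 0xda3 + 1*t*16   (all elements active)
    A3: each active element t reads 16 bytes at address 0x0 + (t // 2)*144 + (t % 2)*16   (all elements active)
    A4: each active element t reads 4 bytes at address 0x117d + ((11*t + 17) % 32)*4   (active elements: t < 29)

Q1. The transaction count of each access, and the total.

A1: 5 transactions
A2: 5 transactions
A3: 18 transactions
A4: 2 transactions

Answer: 5,5,18,2; total 30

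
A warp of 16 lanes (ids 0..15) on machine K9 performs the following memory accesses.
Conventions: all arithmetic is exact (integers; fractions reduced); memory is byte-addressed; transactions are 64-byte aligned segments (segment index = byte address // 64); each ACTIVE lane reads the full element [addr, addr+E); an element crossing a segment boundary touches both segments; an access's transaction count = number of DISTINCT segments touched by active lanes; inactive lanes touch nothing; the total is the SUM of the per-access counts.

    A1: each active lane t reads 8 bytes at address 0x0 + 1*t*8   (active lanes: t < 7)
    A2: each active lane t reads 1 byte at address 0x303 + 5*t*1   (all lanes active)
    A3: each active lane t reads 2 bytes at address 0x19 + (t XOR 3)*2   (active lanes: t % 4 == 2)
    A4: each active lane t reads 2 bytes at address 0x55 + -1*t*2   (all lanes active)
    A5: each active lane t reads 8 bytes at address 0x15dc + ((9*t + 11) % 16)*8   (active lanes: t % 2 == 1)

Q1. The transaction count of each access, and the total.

A1: 1 transaction
A2: 2 transactions
A3: 1 transaction
A4: 2 transactions
A5: 3 transactions

Answer: 1,2,1,2,3; total 9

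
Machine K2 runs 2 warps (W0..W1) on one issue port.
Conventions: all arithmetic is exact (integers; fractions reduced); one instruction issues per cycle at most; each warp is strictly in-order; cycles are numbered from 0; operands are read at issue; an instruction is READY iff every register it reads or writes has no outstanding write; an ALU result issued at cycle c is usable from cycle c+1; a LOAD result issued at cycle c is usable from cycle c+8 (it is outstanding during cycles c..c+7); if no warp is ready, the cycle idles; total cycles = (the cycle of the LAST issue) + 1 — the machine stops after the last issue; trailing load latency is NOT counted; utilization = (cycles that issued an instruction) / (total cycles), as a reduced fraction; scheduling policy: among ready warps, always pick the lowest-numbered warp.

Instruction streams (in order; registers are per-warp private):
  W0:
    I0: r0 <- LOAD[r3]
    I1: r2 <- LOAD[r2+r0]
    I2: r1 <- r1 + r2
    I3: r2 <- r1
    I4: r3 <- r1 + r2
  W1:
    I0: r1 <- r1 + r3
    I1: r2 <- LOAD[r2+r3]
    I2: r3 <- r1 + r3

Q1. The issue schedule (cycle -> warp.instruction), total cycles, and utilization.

cycle 0: W0.I0
cycle 1: W1.I0
cycle 2: W1.I1
cycle 3: W1.I2
cycle 4: idle
cycle 5: idle
cycle 6: idle
cycle 7: idle
cycle 8: W0.I1
cycle 9: idle
cycle 10: idle
cycle 11: idle
cycle 12: idle
cycle 13: idle
cycle 14: idle
cycle 15: idle
cycle 16: W0.I2
cycle 17: W0.I3
cycle 18: W0.I4

Answer: 19 cycles, utilization 8/19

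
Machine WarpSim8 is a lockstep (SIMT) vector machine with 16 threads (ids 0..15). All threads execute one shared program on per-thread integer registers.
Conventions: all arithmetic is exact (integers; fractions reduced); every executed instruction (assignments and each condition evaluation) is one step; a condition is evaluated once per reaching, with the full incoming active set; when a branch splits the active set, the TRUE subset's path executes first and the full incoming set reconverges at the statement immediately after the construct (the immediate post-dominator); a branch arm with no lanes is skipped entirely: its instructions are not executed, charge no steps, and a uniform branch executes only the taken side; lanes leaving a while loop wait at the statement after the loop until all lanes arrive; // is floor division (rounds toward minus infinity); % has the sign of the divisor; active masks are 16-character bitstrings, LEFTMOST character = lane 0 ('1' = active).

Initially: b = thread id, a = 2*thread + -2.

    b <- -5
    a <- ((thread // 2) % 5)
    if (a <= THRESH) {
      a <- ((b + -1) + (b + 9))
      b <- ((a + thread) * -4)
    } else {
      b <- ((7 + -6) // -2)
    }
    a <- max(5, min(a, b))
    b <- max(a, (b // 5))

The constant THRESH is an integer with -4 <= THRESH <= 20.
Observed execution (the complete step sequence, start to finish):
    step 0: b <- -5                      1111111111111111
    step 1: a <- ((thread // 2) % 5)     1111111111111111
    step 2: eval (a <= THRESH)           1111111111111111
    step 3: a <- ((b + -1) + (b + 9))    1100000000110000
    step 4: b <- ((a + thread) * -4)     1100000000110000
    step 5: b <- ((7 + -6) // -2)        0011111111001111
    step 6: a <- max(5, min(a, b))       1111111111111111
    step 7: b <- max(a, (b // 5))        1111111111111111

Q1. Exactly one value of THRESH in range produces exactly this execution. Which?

Answer: THRESH = 0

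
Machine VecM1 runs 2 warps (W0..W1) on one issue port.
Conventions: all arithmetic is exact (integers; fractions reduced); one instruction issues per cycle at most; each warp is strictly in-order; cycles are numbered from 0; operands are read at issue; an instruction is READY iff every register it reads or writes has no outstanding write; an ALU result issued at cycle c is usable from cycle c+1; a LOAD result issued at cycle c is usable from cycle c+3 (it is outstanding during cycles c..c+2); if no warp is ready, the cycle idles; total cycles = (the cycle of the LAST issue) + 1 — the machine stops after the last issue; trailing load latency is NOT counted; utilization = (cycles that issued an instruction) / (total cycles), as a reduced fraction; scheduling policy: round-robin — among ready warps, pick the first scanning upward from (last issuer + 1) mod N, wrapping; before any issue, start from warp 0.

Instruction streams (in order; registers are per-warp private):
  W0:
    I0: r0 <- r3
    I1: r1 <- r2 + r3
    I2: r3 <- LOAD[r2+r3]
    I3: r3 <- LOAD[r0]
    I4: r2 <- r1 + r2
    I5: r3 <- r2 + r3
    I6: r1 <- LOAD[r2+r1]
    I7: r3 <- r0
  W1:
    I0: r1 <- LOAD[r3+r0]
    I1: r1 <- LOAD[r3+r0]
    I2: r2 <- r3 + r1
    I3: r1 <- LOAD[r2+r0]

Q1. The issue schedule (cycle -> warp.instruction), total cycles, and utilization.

cycle 0: W0.I0
cycle 1: W1.I0
cycle 2: W0.I1
cycle 3: W0.I2
cycle 4: W1.I1
cycle 5: idle
cycle 6: W0.I3
cycle 7: W1.I2
cycle 8: W0.I4
cycle 9: W1.I3
cycle 10: W0.I5
cycle 11: W0.I6
cycle 12: W0.I7

Answer: 13 cycles, utilization 12/13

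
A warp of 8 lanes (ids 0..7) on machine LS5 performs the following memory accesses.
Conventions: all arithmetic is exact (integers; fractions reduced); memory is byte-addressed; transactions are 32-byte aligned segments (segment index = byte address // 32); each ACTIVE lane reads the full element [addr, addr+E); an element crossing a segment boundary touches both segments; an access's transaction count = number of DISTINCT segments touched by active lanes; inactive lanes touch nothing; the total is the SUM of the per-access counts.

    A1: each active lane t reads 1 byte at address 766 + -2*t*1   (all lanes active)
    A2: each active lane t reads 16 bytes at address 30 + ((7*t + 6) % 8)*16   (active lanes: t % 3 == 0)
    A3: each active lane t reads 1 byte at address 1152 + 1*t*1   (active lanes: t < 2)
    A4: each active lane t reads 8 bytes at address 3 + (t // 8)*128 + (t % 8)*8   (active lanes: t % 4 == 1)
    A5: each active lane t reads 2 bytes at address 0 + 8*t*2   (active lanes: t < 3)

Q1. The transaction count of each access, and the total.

A1: 1 transaction
A2: 5 transactions
A3: 1 transaction
A4: 2 transactions
A5: 2 transactions

Answer: 1,5,1,2,2; total 11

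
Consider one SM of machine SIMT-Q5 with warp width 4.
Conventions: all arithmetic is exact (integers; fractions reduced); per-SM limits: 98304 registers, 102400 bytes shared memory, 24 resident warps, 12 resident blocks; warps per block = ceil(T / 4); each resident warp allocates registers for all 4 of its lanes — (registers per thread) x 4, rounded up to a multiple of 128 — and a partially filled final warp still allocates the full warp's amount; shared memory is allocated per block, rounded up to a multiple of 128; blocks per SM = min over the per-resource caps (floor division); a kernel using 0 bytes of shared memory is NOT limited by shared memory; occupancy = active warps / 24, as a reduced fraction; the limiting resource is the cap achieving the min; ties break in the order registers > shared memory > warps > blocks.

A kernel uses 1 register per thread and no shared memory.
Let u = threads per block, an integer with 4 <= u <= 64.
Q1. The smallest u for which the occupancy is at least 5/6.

Answer: u = 5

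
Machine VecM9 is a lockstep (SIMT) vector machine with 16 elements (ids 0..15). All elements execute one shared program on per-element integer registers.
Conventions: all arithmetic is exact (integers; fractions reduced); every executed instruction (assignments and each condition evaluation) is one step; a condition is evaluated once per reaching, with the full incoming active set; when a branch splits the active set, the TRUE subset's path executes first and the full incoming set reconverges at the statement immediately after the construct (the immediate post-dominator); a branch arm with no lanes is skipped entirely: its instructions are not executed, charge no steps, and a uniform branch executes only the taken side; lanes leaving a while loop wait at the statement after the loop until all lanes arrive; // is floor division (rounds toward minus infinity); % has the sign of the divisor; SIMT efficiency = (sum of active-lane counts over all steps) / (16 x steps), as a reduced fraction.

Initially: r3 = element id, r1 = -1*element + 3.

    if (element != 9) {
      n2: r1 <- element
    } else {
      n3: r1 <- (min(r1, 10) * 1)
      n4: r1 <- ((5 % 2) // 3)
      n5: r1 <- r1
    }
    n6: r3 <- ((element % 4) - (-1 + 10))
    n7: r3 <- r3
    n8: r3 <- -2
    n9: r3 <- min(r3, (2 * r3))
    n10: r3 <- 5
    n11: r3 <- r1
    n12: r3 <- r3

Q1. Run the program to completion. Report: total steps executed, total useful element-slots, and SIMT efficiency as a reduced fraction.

Answer: 12 steps, 146 useful, 73/96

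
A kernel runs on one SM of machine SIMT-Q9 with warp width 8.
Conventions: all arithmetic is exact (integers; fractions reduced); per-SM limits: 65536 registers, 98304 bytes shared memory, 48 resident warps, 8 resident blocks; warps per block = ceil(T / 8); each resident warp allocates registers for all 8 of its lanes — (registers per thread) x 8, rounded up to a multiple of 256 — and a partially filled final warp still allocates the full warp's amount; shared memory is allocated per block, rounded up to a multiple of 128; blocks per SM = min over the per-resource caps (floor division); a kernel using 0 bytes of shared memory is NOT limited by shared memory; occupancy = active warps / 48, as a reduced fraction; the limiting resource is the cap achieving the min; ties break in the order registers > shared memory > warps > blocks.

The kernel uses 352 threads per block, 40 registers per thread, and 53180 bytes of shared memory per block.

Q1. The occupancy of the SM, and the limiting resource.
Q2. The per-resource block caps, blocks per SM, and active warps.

Answer: occupancy 11/12, limited by shared memory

registers: 2 blocks
shared memory: 1 block
warps: 1 block
blocks: 8 blocks

Answer: 1 block, 44 active warps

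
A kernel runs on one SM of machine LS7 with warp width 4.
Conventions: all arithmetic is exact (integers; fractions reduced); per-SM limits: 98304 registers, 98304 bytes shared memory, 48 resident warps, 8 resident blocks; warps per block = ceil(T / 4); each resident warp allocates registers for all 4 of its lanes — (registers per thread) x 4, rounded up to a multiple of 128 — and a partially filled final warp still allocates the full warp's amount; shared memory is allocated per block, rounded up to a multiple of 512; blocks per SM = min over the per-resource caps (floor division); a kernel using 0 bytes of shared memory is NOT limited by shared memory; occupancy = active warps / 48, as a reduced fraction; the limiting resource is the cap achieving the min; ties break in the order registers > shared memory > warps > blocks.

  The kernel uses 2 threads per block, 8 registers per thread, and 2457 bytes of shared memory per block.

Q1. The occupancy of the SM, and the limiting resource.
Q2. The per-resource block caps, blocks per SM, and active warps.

Answer: occupancy 1/6, limited by blocks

registers: 768 blocks
shared memory: 38 blocks
warps: 48 blocks
blocks: 8 blocks

Answer: 8 blocks, 8 active warps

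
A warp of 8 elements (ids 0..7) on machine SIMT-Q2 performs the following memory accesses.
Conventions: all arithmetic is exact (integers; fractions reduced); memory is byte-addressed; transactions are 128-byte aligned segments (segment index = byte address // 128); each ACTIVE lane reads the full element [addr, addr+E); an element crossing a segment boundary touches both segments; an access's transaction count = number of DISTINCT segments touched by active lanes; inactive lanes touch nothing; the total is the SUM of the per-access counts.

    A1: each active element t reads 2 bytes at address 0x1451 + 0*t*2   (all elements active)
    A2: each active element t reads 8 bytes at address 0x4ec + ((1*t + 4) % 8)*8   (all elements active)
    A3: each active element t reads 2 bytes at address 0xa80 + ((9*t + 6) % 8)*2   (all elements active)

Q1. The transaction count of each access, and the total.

A1: 1 transaction
A2: 2 transactions
A3: 1 transaction

Answer: 1,2,1; total 4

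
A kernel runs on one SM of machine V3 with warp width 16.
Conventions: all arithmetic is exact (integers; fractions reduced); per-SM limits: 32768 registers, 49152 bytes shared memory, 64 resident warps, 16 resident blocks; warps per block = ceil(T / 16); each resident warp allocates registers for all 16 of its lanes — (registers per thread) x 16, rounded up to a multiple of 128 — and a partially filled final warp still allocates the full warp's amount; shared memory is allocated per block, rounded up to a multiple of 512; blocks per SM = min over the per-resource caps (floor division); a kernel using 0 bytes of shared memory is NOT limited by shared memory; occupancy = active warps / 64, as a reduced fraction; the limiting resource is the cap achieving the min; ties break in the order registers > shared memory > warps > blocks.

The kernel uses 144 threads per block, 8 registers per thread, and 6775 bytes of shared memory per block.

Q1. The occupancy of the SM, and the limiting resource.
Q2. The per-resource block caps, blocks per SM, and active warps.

Answer: occupancy 27/32, limited by shared memory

registers: 28 blocks
shared memory: 6 blocks
warps: 7 blocks
blocks: 16 blocks

Answer: 6 blocks, 54 active warps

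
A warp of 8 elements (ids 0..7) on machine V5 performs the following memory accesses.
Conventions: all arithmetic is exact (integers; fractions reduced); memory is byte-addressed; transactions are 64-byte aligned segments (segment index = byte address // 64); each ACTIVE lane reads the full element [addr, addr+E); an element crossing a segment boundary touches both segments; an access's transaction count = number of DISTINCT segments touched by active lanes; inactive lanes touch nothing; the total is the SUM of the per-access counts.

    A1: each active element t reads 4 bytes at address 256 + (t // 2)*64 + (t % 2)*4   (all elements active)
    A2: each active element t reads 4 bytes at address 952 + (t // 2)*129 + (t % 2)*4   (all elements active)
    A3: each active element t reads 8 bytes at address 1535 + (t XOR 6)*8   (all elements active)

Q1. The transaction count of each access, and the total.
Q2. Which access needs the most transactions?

A1: 4 transactions
A2: 7 transactions
A3: 2 transactions

Answer: 4,7,2; total 13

Answer: A2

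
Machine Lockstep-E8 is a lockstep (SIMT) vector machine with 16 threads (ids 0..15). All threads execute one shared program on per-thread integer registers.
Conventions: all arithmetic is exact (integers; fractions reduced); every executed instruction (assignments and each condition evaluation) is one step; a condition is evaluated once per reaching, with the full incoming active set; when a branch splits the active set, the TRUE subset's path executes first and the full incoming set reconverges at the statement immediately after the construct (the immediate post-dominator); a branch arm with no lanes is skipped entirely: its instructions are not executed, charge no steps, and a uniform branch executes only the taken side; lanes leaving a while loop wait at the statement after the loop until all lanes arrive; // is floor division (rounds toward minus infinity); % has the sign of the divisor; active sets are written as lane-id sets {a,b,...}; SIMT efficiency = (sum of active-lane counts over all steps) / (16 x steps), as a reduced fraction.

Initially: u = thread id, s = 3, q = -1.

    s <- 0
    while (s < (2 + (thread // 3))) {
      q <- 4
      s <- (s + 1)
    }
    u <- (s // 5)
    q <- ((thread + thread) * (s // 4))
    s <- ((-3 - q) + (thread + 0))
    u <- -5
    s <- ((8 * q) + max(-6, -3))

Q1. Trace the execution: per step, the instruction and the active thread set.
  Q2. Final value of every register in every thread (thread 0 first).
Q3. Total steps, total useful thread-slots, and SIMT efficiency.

step 0: s <- 0                       {0,1,2,3,4,5,6,7,8,9,10,11,12,13,14,15}
step 1: eval (s < (2 + (thread // 3))) {0,1,2,3,4,5,6,7,8,9,10,11,12,13,14,15}
step 2: q <- 4                       {0,1,2,3,4,5,6,7,8,9,10,11,12,13,14,15}
step 3: s <- (s + 1)                 {0,1,2,3,4,5,6,7,8,9,10,11,12,13,14,15}
step 4: eval (s < (2 + (thread // 3))) {0,1,2,3,4,5,6,7,8,9,10,11,12,13,14,15}
step 5: q <- 4                       {0,1,2,3,4,5,6,7,8,9,10,11,12,13,14,15}
step 6: s <- (s + 1)                 {0,1,2,3,4,5,6,7,8,9,10,11,12,13,14,15}
step 7: eval (s < (2 + (thread // 3))) {0,1,2,3,4,5,6,7,8,9,10,11,12,13,14,15}
step 8: q <- 4                       {3,4,5,6,7,8,9,10,11,12,13,14,15}
step 9: s <- (s + 1)                 {3,4,5,6,7,8,9,10,11,12,13,14,15}
step 10: eval (s < (2 + (thread // 3))) {3,4,5,6,7,8,9,10,11,12,13,14,15}
step 11: q <- 4                       {6,7,8,9,10,11,12,13,14,15}
step 12: s <- (s + 1)                 {6,7,8,9,10,11,12,13,14,15}
step 13: eval (s < (2 + (thread // 3))) {6,7,8,9,10,11,12,13,14,15}
step 14: q <- 4                       {9,10,11,12,13,14,15}
step 15: s <- (s + 1)                 {9,10,11,12,13,14,15}
step 16: eval (s < (2 + (thread // 3))) {9,10,11,12,13,14,15}
step 17: q <- 4                       {12,13,14,15}
step 18: s <- (s + 1)                 {12,13,14,15}
step 19: eval (s < (2 + (thread // 3))) {12,13,14,15}
step 20: q <- 4                       {15}
step 21: s <- (s + 1)                 {15}
step 22: eval (s < (2 + (thread // 3))) {15}
step 23: u <- (s // 5)                {0,1,2,3,4,5,6,7,8,9,10,11,12,13,14,15}
step 24: q <- ((thread + thread) * (s // 4)) {0,1,2,3,4,5,6,7,8,9,10,11,12,13,14,15}
step 25: s <- ((-3 - q) + (thread + 0)) {0,1,2,3,4,5,6,7,8,9,10,11,12,13,14,15}
step 26: u <- -5                      {0,1,2,3,4,5,6,7,8,9,10,11,12,13,14,15}
step 27: s <- ((8 * q) + max(-6, -3)) {0,1,2,3,4,5,6,7,8,9,10,11,12,13,14,15}

Answer: 28 steps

u: -5,-5,-5,-5,-5,-5,-5,-5,-5,-5,-5,-5,-5,-5,-5,-5
s: -3,-3,-3,-3,-3,-3,93,109,125,141,157,173,189,205,221,237
q: 0,0,0,0,0,0,12,14,16,18,20,22,24,26,28,30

steps = 28; useful = 313; efficiency = 313/448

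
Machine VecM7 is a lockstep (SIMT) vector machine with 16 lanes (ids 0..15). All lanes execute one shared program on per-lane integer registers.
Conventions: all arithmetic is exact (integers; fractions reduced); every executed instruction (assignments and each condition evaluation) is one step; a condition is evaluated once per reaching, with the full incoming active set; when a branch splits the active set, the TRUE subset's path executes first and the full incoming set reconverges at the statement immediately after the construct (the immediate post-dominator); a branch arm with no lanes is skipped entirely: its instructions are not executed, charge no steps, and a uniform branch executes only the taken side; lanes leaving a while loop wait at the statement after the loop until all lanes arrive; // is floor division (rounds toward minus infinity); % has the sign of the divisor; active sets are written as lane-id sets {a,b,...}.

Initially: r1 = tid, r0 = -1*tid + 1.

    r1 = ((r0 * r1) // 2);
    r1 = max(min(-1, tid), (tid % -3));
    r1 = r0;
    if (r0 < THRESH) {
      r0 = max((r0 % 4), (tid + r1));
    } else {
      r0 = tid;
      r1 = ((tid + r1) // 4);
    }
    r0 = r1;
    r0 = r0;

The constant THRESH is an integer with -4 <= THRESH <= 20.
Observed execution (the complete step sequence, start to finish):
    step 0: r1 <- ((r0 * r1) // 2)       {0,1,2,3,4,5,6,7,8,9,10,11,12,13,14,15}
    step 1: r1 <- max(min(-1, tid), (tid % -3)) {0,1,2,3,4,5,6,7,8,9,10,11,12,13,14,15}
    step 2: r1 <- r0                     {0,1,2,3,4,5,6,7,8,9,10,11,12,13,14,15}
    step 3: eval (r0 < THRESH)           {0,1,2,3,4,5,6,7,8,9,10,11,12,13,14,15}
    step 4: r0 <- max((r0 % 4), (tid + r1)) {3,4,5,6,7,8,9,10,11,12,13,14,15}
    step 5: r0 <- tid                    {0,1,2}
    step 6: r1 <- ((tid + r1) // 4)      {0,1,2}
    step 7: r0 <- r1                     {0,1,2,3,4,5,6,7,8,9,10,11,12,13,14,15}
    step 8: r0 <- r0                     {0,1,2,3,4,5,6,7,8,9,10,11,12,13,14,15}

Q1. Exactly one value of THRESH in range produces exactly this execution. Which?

Answer: THRESH = -1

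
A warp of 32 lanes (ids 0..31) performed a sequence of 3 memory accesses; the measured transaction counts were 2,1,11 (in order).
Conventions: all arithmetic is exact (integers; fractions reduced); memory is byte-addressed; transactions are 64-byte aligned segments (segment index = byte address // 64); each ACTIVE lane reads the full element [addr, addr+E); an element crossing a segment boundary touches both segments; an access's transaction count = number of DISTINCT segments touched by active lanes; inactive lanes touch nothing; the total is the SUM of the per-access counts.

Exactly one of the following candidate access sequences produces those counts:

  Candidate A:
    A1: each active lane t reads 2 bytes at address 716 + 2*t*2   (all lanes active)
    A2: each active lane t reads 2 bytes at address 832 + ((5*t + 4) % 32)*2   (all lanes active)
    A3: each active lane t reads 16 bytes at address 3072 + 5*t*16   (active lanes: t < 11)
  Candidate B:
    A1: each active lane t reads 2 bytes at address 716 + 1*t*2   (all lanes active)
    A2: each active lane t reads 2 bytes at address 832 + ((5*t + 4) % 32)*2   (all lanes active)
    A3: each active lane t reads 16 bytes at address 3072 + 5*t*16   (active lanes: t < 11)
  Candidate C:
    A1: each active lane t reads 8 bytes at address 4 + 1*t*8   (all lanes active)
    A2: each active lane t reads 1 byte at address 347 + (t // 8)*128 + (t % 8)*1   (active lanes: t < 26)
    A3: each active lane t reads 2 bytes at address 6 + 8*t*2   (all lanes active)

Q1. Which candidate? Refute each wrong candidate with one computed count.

A: A1 gives 3 transactions, not 2
C: A1 gives 5 transactions, not 2
B: all counts match (2,1,11)

Answer: B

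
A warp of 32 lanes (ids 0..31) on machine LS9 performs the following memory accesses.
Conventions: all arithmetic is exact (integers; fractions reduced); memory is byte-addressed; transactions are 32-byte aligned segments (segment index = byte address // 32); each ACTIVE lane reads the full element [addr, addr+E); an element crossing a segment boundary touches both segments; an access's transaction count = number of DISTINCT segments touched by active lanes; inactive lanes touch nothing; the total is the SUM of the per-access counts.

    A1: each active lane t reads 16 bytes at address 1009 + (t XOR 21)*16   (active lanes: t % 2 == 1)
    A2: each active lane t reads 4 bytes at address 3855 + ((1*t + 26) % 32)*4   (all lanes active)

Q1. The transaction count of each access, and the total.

A1: 17 transactions
A2: 5 transactions

Answer: 17,5; total 22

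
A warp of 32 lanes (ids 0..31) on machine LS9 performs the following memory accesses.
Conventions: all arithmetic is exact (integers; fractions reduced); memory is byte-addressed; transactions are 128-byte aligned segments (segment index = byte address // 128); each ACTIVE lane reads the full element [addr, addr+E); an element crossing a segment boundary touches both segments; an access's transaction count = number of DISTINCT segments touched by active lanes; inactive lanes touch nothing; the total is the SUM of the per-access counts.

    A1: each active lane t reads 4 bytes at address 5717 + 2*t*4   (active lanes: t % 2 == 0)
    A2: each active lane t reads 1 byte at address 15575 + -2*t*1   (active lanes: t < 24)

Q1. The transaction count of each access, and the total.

A1: 3 transactions
A2: 1 transaction

Answer: 3,1; total 4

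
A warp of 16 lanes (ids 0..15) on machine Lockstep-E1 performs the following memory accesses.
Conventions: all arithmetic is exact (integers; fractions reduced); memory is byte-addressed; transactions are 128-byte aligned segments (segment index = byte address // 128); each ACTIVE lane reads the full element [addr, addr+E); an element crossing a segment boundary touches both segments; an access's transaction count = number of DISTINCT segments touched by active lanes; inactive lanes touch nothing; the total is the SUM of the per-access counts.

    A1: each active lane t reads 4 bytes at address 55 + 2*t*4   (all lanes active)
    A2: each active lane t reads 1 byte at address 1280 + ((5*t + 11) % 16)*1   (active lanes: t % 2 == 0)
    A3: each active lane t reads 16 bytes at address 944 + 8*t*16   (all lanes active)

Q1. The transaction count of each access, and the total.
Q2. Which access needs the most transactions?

A1: 2 transactions
A2: 1 transaction
A3: 16 transactions

Answer: 2,1,16; total 19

Answer: A3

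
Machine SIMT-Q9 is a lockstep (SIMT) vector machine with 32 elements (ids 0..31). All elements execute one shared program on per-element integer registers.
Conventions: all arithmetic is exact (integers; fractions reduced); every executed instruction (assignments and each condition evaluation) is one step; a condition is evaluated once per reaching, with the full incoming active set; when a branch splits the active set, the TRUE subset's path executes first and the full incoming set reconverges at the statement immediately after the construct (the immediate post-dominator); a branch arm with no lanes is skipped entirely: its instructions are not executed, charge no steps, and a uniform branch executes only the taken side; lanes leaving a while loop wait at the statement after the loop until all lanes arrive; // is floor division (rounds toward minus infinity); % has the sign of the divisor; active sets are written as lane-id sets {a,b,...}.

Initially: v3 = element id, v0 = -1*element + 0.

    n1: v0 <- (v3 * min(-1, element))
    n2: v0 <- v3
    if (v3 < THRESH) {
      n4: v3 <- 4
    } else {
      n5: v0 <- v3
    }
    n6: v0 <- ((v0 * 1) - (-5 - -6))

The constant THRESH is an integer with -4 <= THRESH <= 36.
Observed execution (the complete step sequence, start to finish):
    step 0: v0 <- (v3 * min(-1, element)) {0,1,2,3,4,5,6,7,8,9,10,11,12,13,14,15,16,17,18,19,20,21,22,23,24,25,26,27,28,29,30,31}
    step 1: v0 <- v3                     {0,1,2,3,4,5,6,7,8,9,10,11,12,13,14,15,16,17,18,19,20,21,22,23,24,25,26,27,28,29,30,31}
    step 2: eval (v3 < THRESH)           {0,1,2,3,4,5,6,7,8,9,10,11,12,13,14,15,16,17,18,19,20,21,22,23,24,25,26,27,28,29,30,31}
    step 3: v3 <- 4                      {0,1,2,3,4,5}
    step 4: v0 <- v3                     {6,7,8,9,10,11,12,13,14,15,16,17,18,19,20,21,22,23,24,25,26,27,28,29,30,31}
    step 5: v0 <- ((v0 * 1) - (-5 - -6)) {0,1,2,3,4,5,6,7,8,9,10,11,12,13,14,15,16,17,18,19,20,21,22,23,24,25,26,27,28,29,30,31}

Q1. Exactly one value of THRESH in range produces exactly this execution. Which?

Answer: THRESH = 6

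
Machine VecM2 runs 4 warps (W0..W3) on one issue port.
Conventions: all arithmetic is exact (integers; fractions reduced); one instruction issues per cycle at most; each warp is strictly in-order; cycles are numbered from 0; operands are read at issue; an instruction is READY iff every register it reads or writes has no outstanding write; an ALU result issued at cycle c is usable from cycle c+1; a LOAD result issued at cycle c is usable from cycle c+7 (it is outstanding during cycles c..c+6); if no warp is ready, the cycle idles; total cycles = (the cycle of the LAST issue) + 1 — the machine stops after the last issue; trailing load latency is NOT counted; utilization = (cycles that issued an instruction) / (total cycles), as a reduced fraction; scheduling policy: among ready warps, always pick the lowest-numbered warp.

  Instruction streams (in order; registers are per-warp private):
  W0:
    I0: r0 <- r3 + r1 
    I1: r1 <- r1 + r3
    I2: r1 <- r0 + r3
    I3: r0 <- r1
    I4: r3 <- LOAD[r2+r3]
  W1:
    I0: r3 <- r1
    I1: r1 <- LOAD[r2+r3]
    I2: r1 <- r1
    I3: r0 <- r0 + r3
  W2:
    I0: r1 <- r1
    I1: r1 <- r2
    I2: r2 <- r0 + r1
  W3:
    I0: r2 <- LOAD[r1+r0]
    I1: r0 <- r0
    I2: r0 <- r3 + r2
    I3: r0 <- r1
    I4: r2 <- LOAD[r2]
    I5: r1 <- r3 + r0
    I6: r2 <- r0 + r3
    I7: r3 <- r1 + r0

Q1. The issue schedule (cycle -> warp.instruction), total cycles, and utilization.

cycle 0: W0.I0
cycle 1: W0.I1
cycle 2: W0.I2
cycle 3: W0.I3
cycle 4: W0.I4
cycle 5: W1.I0
cycle 6: W1.I1
cycle 7: W2.I0
cycle 8: W2.I1
cycle 9: W2.I2
cycle 10: W3.I0
cycle 11: W3.I1
cycle 12: idle
cycle 13: W1.I2
cycle 14: W1.I3
cycle 15: idle
cycle 16: idle
cycle 17: W3.I2
cycle 18: W3.I3
cycle 19: W3.I4
cycle 20: W3.I5
cycle 21: idle
cycle 22: idle
cycle 23: idle
cycle 24: idle
cycle 25: idle
cycle 26: W3.I6
cycle 27: W3.I7

Answer: 28 cycles, utilization 5/7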